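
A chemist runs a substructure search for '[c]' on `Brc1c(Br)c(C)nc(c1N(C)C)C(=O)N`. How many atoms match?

The query [c] means: lowercase c matches aromatic carbon only.
Check the 15 heavy atoms by environment: 1× n (aromatic) → no; 5× c (aromatic) → match; 4× C → no; 2× Br → no; 2× N → no; 1× O → no.
That gives 5 matching atoms.

5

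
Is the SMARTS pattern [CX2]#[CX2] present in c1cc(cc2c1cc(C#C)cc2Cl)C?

Yes

The pattern [CX2]#[CX2] describes a carbon-carbon triple bond — an alkyne.
The molecule carries an ethynyl group (-C#CH), whose atoms satisfy every constraint of the query, so the pattern matches.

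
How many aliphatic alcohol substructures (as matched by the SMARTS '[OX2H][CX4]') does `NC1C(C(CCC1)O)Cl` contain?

[OX2H][CX4] is the SMARTS for an aliphatic alcohol: a hydroxyl oxygen bound to an sp3 (X4) carbon.
Exactly one fragment in the molecule meets all constraints, giving 1 match.

1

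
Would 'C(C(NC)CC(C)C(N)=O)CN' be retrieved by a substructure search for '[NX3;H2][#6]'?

The pattern [NX3;H2][#6] describes a trivalent nitrogen with two H attached to carbon — a primary amine.
The molecule carries a primary amino group (-NH2), whose atoms satisfy every constraint of the query, so the pattern matches.

Yes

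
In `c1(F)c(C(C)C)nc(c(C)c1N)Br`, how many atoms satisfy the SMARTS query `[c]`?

5

The query [c] means: lowercase c matches aromatic carbon only.
Check the 13 heavy atoms by environment: 1× n (aromatic) → no; 5× c (aromatic) → match; 4× C → no; 1× F → no; 1× N → no; 1× Br → no.
That gives 5 matching atoms.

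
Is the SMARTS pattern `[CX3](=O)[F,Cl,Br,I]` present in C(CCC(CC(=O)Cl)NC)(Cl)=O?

Yes

The pattern [CX3](=O)[F,Cl,Br,I] describes a carbonyl carbon bonded to a halogen — an acyl halide.
The molecule carries an acyl chloride (-C(=O)Cl), whose atoms satisfy every constraint of the query, so the pattern matches.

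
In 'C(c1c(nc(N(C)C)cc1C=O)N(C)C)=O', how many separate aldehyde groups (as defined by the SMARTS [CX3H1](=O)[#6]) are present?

2

[CX3H1](=O)[#6] is the SMARTS for an aldehyde: an sp2 carbon with one H, double-bonded to O and single-bonded to carbon.
The molecule carries 2 separate instances of an aldehyde (-CHO) meeting every constraint; each maps to a distinct set of atoms, giving 2 matches.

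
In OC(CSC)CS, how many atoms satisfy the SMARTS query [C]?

Check the 7 heavy atoms by environment: 4× C → match; 2× S → no; 1× O → no.
That gives 4 matching atoms.

4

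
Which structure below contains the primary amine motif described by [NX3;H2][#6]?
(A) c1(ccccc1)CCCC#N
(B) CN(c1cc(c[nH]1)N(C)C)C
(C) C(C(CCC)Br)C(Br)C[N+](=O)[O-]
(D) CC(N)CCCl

[NX3;H2][#6] describes a trivalent nitrogen with two H attached to carbon (a primary amine).
(A) has a nitrile (-C#N) but the nitrogen is NX1 (triple-bonded), not NX3 with two H.
(B) has a dimethylamino group (-N(CH3)2) but the nitrogen has H0, not H2.
(C) has a nitro group (-[N+](=O)[O-]) but the nitrogen is [N+] with no H, not NX3H2.
(D) contains a primary amino group (-NH2), which satisfies every atom and bond constraint.
So the answer is (D).

D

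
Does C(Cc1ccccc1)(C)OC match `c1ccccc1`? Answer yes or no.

Yes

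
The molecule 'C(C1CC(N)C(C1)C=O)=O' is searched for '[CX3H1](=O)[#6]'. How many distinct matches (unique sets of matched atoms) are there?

2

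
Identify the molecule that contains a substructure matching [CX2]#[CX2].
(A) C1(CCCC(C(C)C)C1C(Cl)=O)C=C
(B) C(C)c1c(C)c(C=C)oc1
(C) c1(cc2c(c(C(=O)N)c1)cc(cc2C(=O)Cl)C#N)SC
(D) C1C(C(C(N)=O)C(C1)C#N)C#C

D

[CX2]#[CX2] describes a carbon-carbon triple bond (an alkyne).
(A) has a vinyl group (-CH=CH2) but the C=C is a double bond; both carbons are CX3, not CX2.
(B) has a vinyl group (-CH=CH2) but the C=C is a double bond; both carbons are CX3, not CX2.
(C) has a nitrile (-C#N) but the triple bond is C#N, not C#C.
(D) contains an ethynyl group (-C#CH), which satisfies every atom and bond constraint.
So the answer is (D).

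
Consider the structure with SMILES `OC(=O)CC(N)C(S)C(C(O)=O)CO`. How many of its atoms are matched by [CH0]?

The query [CH0] means: aliphatic carbon with no attached hydrogen.
Check the 14 heavy atoms by environment: 2× C (H2) → no; 3× C (H1) → no; 2× C (H0) → match; 2× O (H0) → no; 3× O (H1) → no; 1× N (H2) → no; 1× S (H1) → no.
That gives 2 matching atoms.

2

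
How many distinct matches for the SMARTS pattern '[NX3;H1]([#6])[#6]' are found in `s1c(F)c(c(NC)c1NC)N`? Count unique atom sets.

[NX3;H1]([#6])[#6] is the SMARTS for a secondary amine: a trivalent nitrogen with one H, bonded to two carbons.
The molecule carries 2 separate instances of an N-methylamino group (-NHCH3) meeting every constraint; each maps to a distinct set of atoms, giving 2 matches.

2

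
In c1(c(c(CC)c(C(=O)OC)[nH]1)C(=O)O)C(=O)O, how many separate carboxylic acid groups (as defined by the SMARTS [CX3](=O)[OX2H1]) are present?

[CX3](=O)[OX2H1] is the SMARTS for a carboxylic acid: an sp2 carbon double-bonded to O and single-bonded to an -OH oxygen.
The molecule carries 2 separate instances of a carboxylic acid group (-C(=O)OH) meeting every constraint; each maps to a distinct set of atoms, giving 2 matches.

2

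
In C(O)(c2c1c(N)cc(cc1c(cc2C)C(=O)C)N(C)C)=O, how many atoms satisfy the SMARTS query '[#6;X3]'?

12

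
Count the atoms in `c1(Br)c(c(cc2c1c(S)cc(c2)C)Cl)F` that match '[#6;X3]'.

10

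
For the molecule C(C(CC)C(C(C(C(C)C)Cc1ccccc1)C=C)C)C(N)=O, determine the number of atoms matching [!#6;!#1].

2

Check the 23 heavy atoms by environment: 15× C → no; 6× c (aromatic) → no; 1× O → match; 1× N → match.
Summing the matching environments: 1 + 1 = 2 matching atoms.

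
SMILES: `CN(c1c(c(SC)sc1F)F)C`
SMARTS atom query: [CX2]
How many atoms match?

0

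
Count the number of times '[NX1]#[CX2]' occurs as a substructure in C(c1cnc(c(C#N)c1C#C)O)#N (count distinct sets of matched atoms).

[NX1]#[CX2] is the SMARTS for a nitrile: a nitrogen triple-bonded to a two-connected carbon.
The molecule carries 2 separate instances of a nitrile (-C#N) meeting every constraint; each maps to a distinct set of atoms, giving 2 matches.

2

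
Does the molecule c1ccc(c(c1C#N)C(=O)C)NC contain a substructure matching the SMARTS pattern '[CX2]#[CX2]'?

No

The pattern [CX2]#[CX2] describes a carbon-carbon triple bond — an alkyne.
The closest candidate here is a nitrile (-C#N), but the triple bond is C#N, not C#C. No other fragment satisfies the full query, so there is no match.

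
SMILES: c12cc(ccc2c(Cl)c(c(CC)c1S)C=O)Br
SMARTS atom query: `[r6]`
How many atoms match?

10

The query [r6] means: r6 matches atoms in a six-membered ring.
Check the 17 heavy atoms by environment: 10× c (aromatic, in 6-ring) → match; 3× C (acyclic) → no; 1× O (acyclic) → no; 1× Cl (acyclic) → no; 1× S (acyclic) → no; 1× Br (acyclic) → no.
That gives 10 matching atoms.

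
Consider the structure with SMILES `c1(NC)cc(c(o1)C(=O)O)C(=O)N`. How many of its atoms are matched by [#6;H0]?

5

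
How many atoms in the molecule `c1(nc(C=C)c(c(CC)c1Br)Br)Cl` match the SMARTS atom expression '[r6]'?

The query [r6] means: r6 matches atoms in a six-membered ring.
Check the 13 heavy atoms by environment: 1× n (aromatic, in 6-ring) → match; 5× c (aromatic, in 6-ring) → match; 4× C (acyclic) → no; 2× Br (acyclic) → no; 1× Cl (acyclic) → no.
Summing the matching environments: 1 + 5 = 6 matching atoms.

6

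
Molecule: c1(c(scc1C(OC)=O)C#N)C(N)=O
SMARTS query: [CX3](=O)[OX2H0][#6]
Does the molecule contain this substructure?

The pattern [CX3](=O)[OX2H0][#6] describes a carbonyl carbon bonded to an oxygen that is itself bonded to carbon (no H on that O) — an ester.
The molecule carries a methyl-ester group (-C(=O)OCH3), whose atoms satisfy every constraint of the query, so the pattern matches.

Yes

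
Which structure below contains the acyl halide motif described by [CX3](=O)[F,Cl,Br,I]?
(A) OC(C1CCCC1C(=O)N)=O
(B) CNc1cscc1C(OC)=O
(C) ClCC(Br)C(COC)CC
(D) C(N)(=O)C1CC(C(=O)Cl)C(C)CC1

[CX3](=O)[F,Cl,Br,I] describes a carbonyl carbon bonded to a halogen (an acyl halide).
(A) has a carboxylic acid group (-C(=O)OH) but the carbonyl is bonded to -OH, not to a halogen.
(B) has a methyl-ester group (-C(=O)OCH3) but the carbonyl is bonded to -O-C, not to a halogen.
(C) has a chloro substituent but the Cl is not on a carbonyl carbon.
(D) contains an acyl chloride (-C(=O)Cl), which satisfies every atom and bond constraint.
So the answer is (D).

D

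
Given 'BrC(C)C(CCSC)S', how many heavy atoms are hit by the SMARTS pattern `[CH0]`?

0

The query [CH0] means: aliphatic carbon with no attached hydrogen.
Check the 9 heavy atoms by environment: 2× C (H3) → no; 2× C (H1) → no; 2× C (H2) → no; 1× S (H1) → no; 1× Br (H0) → no; 1× S (H0) → no.
No environment satisfies the query, so 0 matching atoms.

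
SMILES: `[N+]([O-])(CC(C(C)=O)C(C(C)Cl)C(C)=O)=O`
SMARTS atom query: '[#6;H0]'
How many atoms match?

The query [#6;H0] means: any carbon with no attached hydrogen.
Check the 15 heavy atoms by environment: 3× C (H3) → no; 3× C (H1) → no; 1× C (H2) → no; 2× C (H0) → match; 3× O (H0) → no; 1× Cl (H0) → no; 1× N (charge +1, H0) → no; 1× O (charge -1, H0) → no.
That gives 2 matching atoms.

2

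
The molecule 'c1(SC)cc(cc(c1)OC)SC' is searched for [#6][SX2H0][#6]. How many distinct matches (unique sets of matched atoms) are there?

[#6][SX2H0][#6] is the SMARTS for a thioether: an aliphatic sulfur bridging two carbons with no H on the sulfur.
The molecule carries 2 separate instances of a methylthio ether (-SCH3) meeting every constraint; each maps to a distinct set of atoms, giving 2 matches.

2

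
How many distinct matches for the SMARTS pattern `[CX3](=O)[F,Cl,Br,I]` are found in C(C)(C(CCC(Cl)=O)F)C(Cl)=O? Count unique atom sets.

2

[CX3](=O)[F,Cl,Br,I] is the SMARTS for an acyl halide: a carbonyl carbon bonded to a halogen.
The molecule carries 2 separate instances of an acyl chloride (-C(=O)Cl) meeting every constraint; each maps to a distinct set of atoms, giving 2 matches.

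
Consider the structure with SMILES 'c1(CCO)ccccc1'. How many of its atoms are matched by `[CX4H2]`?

2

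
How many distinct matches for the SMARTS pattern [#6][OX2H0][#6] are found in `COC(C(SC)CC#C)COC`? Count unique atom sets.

2

[#6][OX2H0][#6] is the SMARTS for an ether: an aliphatic oxygen bridging two carbons with no H on the oxygen.
The molecule carries 2 separate instances of a methoxy ether (-OCH3) meeting every constraint; each maps to a distinct set of atoms, giving 2 matches.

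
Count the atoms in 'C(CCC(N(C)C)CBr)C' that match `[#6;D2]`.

4

The query [#6;D2] means: any carbon bonded to exactly two heavy atoms.
Check the 10 heavy atoms by environment: 4× C (D2) → match; 1× C (D3) → no; 3× C (D1) → no; 1× N (D3) → no; 1× Br (D1) → no.
That gives 4 matching atoms.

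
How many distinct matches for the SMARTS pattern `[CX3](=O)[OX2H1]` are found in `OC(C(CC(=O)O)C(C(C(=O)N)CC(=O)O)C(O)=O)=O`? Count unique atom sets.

4

[CX3](=O)[OX2H1] is the SMARTS for a carboxylic acid: an sp2 carbon double-bonded to O and single-bonded to an -OH oxygen.
The molecule carries 4 separate instances of a carboxylic acid group (-C(=O)OH) meeting every constraint; each maps to a distinct set of atoms, giving 4 matches.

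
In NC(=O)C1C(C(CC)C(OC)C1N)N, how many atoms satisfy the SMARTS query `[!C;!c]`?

The query [!C;!c] means: neither aliphatic nor aromatic carbon — same as [!#6].
Check the 14 heavy atoms by environment: 9× C → no; 3× N → match; 2× O → match.
Summing the matching environments: 3 + 2 = 5 matching atoms.

5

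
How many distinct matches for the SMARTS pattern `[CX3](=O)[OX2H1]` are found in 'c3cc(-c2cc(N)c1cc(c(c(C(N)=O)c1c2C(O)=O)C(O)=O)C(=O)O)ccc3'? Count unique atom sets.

[CX3](=O)[OX2H1] is the SMARTS for a carboxylic acid: an sp2 carbon double-bonded to O and single-bonded to an -OH oxygen.
The molecule carries 3 separate instances of a carboxylic acid group (-C(=O)OH) meeting every constraint; each maps to a distinct set of atoms, giving 3 matches.

3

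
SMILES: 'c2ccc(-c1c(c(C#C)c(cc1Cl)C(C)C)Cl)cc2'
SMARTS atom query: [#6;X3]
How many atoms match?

12

The query [#6;X3] means: any carbon (aromatic or not) with three total connections.
Check the 19 heavy atoms by environment: 12× c (aromatic, X3) → match; 3× C (X4) → no; 2× Cl (X1) → no; 2× C (X2) → no.
That gives 12 matching atoms.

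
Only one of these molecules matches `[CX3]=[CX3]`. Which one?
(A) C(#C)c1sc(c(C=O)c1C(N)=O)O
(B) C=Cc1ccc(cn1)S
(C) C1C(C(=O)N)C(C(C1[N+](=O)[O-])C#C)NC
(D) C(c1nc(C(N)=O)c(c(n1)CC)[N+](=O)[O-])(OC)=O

[CX3]=[CX3] describes a non-aromatic C=C double bond between two sp2 carbons (an alkene).
(A) has an ethynyl group (-C#CH) but the C-C bond is a triple bond, not a double bond.
(B) contains a vinyl group (-CH=CH2), which satisfies every atom and bond constraint.
(C) has an ethynyl group (-C#CH) but the C-C bond is a triple bond, not a double bond.
(D) has an ethyl group (-CH2CH3) but its C-C bond is a single bond between CX4 carbons, not CX3=CX3.
So the answer is (B).

B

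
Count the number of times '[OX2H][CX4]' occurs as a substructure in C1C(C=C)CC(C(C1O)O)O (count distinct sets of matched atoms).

3

[OX2H][CX4] is the SMARTS for an aliphatic alcohol: a hydroxyl oxygen bound to an sp3 (X4) carbon.
The molecule carries 3 separate instances of a hydroxyl group (-OH) meeting every constraint; each maps to a distinct set of atoms, giving 3 matches.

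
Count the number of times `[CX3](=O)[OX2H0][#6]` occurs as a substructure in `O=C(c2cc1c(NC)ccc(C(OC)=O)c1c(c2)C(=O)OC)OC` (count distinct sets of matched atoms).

3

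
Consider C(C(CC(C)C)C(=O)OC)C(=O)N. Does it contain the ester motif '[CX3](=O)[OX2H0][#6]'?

The pattern [CX3](=O)[OX2H0][#6] describes a carbonyl carbon bonded to an oxygen that is itself bonded to carbon (no H on that O) — an ester.
The molecule carries a methyl-ester group (-C(=O)OCH3), whose atoms satisfy every constraint of the query, so the pattern matches.

Yes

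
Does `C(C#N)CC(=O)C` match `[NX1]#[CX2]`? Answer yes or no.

Yes

The pattern [NX1]#[CX2] describes a nitrogen triple-bonded to a two-connected carbon — a nitrile.
The molecule carries a nitrile (-C#N), whose atoms satisfy every constraint of the query, so the pattern matches.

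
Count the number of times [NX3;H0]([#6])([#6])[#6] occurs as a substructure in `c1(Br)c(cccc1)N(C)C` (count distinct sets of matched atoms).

1

[NX3;H0]([#6])([#6])[#6] is the SMARTS for a tertiary amine: a trivalent nitrogen with no H, bonded to three carbons.
Exactly one fragment in the molecule meets all constraints, giving 1 match.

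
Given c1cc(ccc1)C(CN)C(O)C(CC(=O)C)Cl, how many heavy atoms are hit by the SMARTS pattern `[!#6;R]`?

0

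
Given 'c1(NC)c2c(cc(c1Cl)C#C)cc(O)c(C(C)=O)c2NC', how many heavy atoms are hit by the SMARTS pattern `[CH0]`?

2

The query [CH0] means: aliphatic carbon with no attached hydrogen.
Check the 21 heavy atoms by environment: 8× c (aromatic, H0) → no; 2× c (aromatic, H1) → no; 2× N (H1) → no; 3× C (H3) → no; 1× Cl (H0) → no; 1× O (H1) → no; 2× C (H0) → match; 1× C (H1) → no; 1× O (H0) → no.
That gives 2 matching atoms.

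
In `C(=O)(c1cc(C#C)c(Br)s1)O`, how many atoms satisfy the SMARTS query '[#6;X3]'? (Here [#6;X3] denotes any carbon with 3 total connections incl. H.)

5

The query [#6;X3] means: any carbon (aromatic or not) with three total connections.
Check the 11 heavy atoms by environment: 1× s (aromatic, X2) → no; 4× c (aromatic, X3) → match; 1× C (X3) → match; 1× O (X1) → no; 1× O (X2) → no; 2× C (X2) → no; 1× Br (X1) → no.
Summing the matching environments: 4 + 1 = 5 matching atoms.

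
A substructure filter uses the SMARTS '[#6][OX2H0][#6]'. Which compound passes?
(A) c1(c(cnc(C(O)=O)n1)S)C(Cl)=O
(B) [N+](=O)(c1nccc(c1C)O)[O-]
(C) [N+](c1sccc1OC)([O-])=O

C

[#6][OX2H0][#6] describes an aliphatic oxygen bridging two carbons with no H on the oxygen (an ether).
(A) has a carboxylic acid group (-C(=O)OH) but the -OH oxygen has H1; the =O is OX1, not OX2.
(B) has a hydroxyl group (-OH) but the oxygen has H1, not H0 bridging two carbons.
(C) contains a methoxy ether (-OCH3), which satisfies every atom and bond constraint.
So the answer is (C).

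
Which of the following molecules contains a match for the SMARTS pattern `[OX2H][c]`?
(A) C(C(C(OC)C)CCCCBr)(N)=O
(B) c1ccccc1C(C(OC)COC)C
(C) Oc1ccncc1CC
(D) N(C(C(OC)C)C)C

C

[OX2H][c] describes a hydroxyl oxygen attached to an aromatic carbon (a phenol).
(A) has a methoxy ether (-OCH3) but the oxygen has H0, not H1.
(B) has a methoxy ether (-OCH3) but the oxygen has H0, not H1.
(C) contains a hydroxyl group (-OH), which satisfies every atom and bond constraint.
(D) has a methoxy ether (-OCH3) but the oxygen has H0, not H1.
So the answer is (C).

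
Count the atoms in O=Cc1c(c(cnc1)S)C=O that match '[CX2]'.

Check the 11 heavy atoms by environment: 1× n (aromatic, X2) → no; 5× c (aromatic, X3) → no; 2× C (X3) → no; 2× O (X1) → no; 1× S (X2) → no.
No environment satisfies the query, so 0 matching atoms.

0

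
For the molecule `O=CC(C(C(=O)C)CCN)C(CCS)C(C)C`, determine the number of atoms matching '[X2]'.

1

The query [X2] means: any atom with exactly two total connections (bonds + H).
Check the 17 heavy atoms by environment: 11× C (X4) → no; 2× C (X3) → no; 2× O (X1) → no; 1× N (X3) → no; 1× S (X2) → match.
That gives 1 matching atom.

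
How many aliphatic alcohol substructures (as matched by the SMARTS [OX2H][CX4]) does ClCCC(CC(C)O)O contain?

2

[OX2H][CX4] is the SMARTS for an aliphatic alcohol: a hydroxyl oxygen bound to an sp3 (X4) carbon.
The molecule carries 2 separate instances of a hydroxyl group (-OH) meeting every constraint; each maps to a distinct set of atoms, giving 2 matches.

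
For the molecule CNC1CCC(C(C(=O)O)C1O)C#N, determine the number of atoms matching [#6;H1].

The query [#6;H1] means: any carbon bearing exactly one hydrogen.
Check the 14 heavy atoms by environment: 4× C (H1) → match; 2× C (H2) → no; 2× C (H0) → no; 1× O (H0) → no; 2× O (H1) → no; 1× N (H1) → no; 1× C (H3) → no; 1× N (H0) → no.
That gives 4 matching atoms.

4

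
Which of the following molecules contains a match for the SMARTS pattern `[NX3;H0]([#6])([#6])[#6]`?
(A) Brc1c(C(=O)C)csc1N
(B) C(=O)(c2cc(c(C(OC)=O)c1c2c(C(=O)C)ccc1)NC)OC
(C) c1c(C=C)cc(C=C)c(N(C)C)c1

C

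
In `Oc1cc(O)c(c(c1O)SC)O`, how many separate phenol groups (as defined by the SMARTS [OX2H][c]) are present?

4

[OX2H][c] is the SMARTS for a phenol: a hydroxyl oxygen attached to an aromatic carbon.
The molecule carries 4 separate instances of a hydroxyl group (-OH) meeting every constraint; each maps to a distinct set of atoms, giving 4 matches.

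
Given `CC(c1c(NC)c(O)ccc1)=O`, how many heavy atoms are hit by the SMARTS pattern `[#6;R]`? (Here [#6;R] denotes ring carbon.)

6

The query [#6;R] means: carbon that is part of a ring.
Check the 12 heavy atoms by environment: 6× c (aromatic, in 6-ring) → match; 2× O (acyclic) → no; 3× C (acyclic) → no; 1× N (acyclic) → no.
That gives 6 matching atoms.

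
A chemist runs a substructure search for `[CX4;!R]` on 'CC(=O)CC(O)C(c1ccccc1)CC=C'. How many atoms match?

The query [CX4;!R] means: aliphatic carbon with four total connections, not in a ring.
Check the 16 heavy atoms by environment: 5× C (X4, acyclic) → match; 3× C (X3, acyclic) → no; 1× O (X1, acyclic) → no; 6× c (aromatic, X3, in 6-ring) → no; 1× O (X2, acyclic) → no.
That gives 5 matching atoms.

5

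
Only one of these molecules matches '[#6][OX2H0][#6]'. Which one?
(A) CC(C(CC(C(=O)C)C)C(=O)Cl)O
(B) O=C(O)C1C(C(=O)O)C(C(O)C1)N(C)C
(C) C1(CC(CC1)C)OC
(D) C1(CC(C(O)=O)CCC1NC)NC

C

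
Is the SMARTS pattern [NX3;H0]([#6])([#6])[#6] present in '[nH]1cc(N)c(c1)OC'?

No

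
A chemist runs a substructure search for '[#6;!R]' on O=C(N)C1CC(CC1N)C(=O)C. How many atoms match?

Check the 12 heavy atoms by environment: 5× C (in 5-ring) → no; 3× C (acyclic) → match; 2× O (acyclic) → no; 2× N (acyclic) → no.
That gives 3 matching atoms.

3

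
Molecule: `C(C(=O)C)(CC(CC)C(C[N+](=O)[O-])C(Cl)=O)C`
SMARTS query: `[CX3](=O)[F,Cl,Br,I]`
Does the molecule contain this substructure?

The pattern [CX3](=O)[F,Cl,Br,I] describes a carbonyl carbon bonded to a halogen — an acyl halide.
The molecule carries an acyl chloride (-C(=O)Cl), whose atoms satisfy every constraint of the query, so the pattern matches.

Yes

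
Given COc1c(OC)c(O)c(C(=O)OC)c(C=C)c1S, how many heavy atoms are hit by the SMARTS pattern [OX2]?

4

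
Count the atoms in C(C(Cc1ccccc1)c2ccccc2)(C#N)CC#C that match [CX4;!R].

The query [CX4;!R] means: aliphatic carbon with four total connections, not in a ring.
Check the 20 heavy atoms by environment: 4× C (X4, acyclic) → match; 3× C (X2, acyclic) → no; 1× N (X1, acyclic) → no; 12× c (aromatic, X3, in 6-ring) → no.
That gives 4 matching atoms.

4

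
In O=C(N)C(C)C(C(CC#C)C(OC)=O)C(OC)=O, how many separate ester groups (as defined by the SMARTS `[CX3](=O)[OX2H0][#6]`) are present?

2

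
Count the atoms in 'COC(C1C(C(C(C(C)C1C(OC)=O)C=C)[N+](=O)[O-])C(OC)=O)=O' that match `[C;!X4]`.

5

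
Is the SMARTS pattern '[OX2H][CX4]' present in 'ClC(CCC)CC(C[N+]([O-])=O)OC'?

The pattern [OX2H][CX4] describes a hydroxyl oxygen bound to an sp3 (X4) carbon — an aliphatic alcohol.
The closest candidate here is a methoxy ether (-OCH3), but the oxygen has H0 (ether), not H1. No other fragment satisfies the full query, so there is no match.

No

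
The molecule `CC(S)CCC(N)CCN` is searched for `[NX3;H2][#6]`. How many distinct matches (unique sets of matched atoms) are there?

[NX3;H2][#6] is the SMARTS for a primary amine: a trivalent nitrogen with two H attached to carbon.
The molecule carries 2 separate instances of a primary amino group (-NH2) meeting every constraint; each maps to a distinct set of atoms, giving 2 matches.

2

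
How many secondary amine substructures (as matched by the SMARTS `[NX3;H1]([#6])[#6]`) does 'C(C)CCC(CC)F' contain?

0

[NX3;H1]([#6])[#6] is the SMARTS for a secondary amine: a trivalent nitrogen with one H, bonded to two carbons.
No fragment in the molecule satisfies every constraint, giving 0 matches.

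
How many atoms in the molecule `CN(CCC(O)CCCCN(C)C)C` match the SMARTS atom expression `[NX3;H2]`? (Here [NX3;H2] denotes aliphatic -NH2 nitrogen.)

The query [NX3;H2] means: aliphatic N with 3 total connections, two of them H — an -NH2 nitrogen (amine or amide).
Check the 14 heavy atoms by environment: 6× C (H2, X4) → no; 1× C (H1, X4) → no; 1× O (H1, X2) → no; 2× N (H0, X3) → no; 4× C (H3, X4) → no.
No environment satisfies the query, so 0 matching atoms.

0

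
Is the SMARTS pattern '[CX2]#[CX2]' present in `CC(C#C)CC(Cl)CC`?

Yes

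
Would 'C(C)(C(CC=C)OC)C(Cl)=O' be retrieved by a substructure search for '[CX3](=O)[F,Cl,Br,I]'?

The pattern [CX3](=O)[F,Cl,Br,I] describes a carbonyl carbon bonded to a halogen — an acyl halide.
The molecule carries an acyl chloride (-C(=O)Cl), whose atoms satisfy every constraint of the query, so the pattern matches.

Yes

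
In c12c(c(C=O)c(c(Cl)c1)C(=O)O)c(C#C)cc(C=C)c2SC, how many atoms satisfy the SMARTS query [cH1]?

2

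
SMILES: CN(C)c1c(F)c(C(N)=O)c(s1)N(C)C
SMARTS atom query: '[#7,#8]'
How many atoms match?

The query [#7,#8] means: nitrogen or oxygen (comma = OR).
Check the 15 heavy atoms by environment: 1× s (aromatic) → no; 4× c (aromatic) → no; 3× N → match; 5× C → no; 1× F → no; 1× O → match.
Summing the matching environments: 3 + 1 = 4 matching atoms.

4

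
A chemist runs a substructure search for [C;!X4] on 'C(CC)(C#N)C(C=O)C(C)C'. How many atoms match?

2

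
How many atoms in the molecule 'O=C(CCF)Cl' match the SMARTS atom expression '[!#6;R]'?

0

The query [!#6;R] means: non-carbon atom that is part of a ring.
Check the 6 heavy atoms by environment: 3× C (acyclic) → no; 1× O (acyclic) → no; 1× Cl (acyclic) → no; 1× F (acyclic) → no.
No environment satisfies the query, so 0 matching atoms.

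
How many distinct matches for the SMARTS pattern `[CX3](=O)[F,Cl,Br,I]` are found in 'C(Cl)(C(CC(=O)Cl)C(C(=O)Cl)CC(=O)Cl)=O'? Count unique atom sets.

4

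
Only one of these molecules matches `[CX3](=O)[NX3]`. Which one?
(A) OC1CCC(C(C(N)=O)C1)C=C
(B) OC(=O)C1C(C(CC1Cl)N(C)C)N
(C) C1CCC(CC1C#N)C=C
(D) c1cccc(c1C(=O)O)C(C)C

[CX3](=O)[NX3] describes a carbonyl carbon bonded to a trivalent nitrogen (an amide).
(A) contains a primary amide (-C(=O)NH2), which satisfies every atom and bond constraint.
(B) has a primary amino group (-NH2) but the -NH2 is not attached to a carbonyl carbon.
(C) has a nitrile (-C#N) but the nitrile N is NX1 (triple-bonded), not NX3.
(D) has a carboxylic acid group (-C(=O)OH) but the carbonyl is bonded to O, not to an NX3 nitrogen.
So the answer is (A).

A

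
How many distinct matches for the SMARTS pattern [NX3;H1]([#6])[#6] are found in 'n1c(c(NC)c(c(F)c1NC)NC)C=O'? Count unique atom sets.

[NX3;H1]([#6])[#6] is the SMARTS for a secondary amine: a trivalent nitrogen with one H, bonded to two carbons.
The molecule carries 3 separate instances of an N-methylamino group (-NHCH3) meeting every constraint; each maps to a distinct set of atoms, giving 3 matches.

3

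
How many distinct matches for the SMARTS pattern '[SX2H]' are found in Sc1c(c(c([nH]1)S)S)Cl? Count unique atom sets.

[SX2H] is the SMARTS for a thiol: an aliphatic sulfur with two connections, one being H.
The molecule carries 3 separate instances of a thiol (-SH) meeting every constraint; each maps to a distinct set of atoms, giving 3 matches.

3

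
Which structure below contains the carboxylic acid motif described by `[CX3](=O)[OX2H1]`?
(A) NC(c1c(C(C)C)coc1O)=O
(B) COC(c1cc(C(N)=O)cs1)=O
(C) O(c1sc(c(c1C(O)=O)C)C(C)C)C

C

[CX3](=O)[OX2H1] describes an sp2 carbon double-bonded to O and single-bonded to an -OH oxygen (a carboxylic acid).
(A) has a primary amide (-C(=O)NH2) but the carbonyl is bonded to N, not to an -OH oxygen.
(B) has a methyl-ester group (-C(=O)OCH3) but the singly-bonded O has no H (OX2H0, not OX2H1).
(C) contains a carboxylic acid group (-C(=O)OH), which satisfies every atom and bond constraint.
So the answer is (C).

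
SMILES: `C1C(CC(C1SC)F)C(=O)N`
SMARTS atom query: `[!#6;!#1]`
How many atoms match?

The query [!#6;!#1] means: not carbon and not hydrogen — any heteroatom.
Check the 11 heavy atoms by environment: 7× C → no; 1× O → match; 1× N → match; 1× S → match; 1× F → match.
Summing the matching environments: 1 + 1 + 1 + 1 = 4 matching atoms.

4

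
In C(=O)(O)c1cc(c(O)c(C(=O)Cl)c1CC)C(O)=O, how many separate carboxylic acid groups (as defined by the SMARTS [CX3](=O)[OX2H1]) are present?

[CX3](=O)[OX2H1] is the SMARTS for a carboxylic acid: an sp2 carbon double-bonded to O and single-bonded to an -OH oxygen.
The molecule carries 2 separate instances of a carboxylic acid group (-C(=O)OH) meeting every constraint; each maps to a distinct set of atoms, giving 2 matches.

2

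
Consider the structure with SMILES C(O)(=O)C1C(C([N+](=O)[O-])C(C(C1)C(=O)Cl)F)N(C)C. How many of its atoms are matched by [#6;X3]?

2

The query [#6;X3] means: any carbon (aromatic or not) with three total connections.
Check the 19 heavy atoms by environment: 8× C (X4) → no; 1× N (X3) → no; 1× N (charge +1, X3) → no; 1× O (charge -1, X1) → no; 3× O (X1) → no; 2× C (X3) → match; 1× Cl (X1) → no; 1× O (X2) → no; 1× F (X1) → no.
That gives 2 matching atoms.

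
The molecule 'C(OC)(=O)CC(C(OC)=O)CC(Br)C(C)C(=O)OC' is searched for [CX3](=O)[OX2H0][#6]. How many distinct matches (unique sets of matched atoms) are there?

3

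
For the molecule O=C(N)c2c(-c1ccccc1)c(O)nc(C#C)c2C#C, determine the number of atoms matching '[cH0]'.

6

Check the 20 heavy atoms by environment: 1× n (aromatic, H0) → no; 6× c (aromatic, H0) → match; 5× c (aromatic, H1) → no; 3× C (H0) → no; 2× C (H1) → no; 1× O (H0) → no; 1× N (H2) → no; 1× O (H1) → no.
That gives 6 matching atoms.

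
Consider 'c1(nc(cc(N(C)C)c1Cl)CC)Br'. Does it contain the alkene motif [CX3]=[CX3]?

No

The pattern [CX3]=[CX3] describes a non-aromatic C=C double bond between two sp2 carbons — an alkene.
The closest candidate here is an ethyl group (-CH2CH3), but its C-C bond is a single bond between CX4 carbons, not CX3=CX3. No other fragment satisfies the full query, so there is no match.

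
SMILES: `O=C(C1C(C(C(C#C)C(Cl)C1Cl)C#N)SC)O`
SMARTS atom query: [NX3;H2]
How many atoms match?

The query [NX3;H2] means: aliphatic N with 3 total connections, two of them H — an -NH2 nitrogen (amine or amide).
Check the 17 heavy atoms by environment: 6× C (H1, X4) → no; 2× C (H0, X2) → no; 1× C (H1, X2) → no; 1× C (H0, X3) → no; 1× O (H0, X1) → no; 1× O (H1, X2) → no; 2× Cl (H0, X1) → no; 1× S (H0, X2) → no; 1× C (H3, X4) → no; 1× N (H0, X1) → no.
No environment satisfies the query, so 0 matching atoms.

0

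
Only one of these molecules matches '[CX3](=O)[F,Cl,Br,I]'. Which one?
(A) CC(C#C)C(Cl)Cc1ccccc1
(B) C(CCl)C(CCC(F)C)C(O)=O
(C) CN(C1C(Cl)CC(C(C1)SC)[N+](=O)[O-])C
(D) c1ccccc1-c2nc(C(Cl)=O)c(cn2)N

[CX3](=O)[F,Cl,Br,I] describes a carbonyl carbon bonded to a halogen (an acyl halide).
(A) has a chloro substituent but the Cl is not on a carbonyl carbon.
(B) has a chloro substituent but the Cl is not on a carbonyl carbon.
(C) has a chloro substituent but the Cl is not on a carbonyl carbon.
(D) contains an acyl chloride (-C(=O)Cl), which satisfies every atom and bond constraint.
So the answer is (D).

D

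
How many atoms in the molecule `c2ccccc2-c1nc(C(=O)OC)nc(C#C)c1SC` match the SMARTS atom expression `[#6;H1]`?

Check the 20 heavy atoms by environment: 2× n (aromatic, H0) → no; 5× c (aromatic, H0) → no; 2× C (H0) → no; 2× O (H0) → no; 2× C (H3) → no; 1× S (H0) → no; 1× C (H1) → match; 5× c (aromatic, H1) → match.
Summing the matching environments: 1 + 5 = 6 matching atoms.

6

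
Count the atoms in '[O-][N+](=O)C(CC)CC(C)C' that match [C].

7

The query [C] means: uppercase C matches aliphatic (non-aromatic) carbon only.
Check the 10 heavy atoms by environment: 7× C → match; 1× N (charge +1) → no; 1× O (charge -1) → no; 1× O → no.
That gives 7 matching atoms.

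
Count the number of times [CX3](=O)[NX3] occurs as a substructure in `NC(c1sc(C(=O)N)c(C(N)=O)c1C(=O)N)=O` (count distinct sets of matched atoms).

[CX3](=O)[NX3] is the SMARTS for an amide: a carbonyl carbon bonded to a trivalent nitrogen.
The molecule carries 4 separate instances of a primary amide (-C(=O)NH2) meeting every constraint; each maps to a distinct set of atoms, giving 4 matches.

4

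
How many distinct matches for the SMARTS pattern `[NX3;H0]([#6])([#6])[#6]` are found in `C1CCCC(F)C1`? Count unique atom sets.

0

[NX3;H0]([#6])([#6])[#6] is the SMARTS for a tertiary amine: a trivalent nitrogen with no H, bonded to three carbons.
No fragment in the molecule satisfies every constraint, giving 0 matches.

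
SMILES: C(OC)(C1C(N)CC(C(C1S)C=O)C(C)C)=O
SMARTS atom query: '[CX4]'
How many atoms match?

Check the 17 heavy atoms by environment: 10× C (X4) → match; 1× N (X3) → no; 1× S (X2) → no; 2× C (X3) → no; 2× O (X1) → no; 1× O (X2) → no.
That gives 10 matching atoms.

10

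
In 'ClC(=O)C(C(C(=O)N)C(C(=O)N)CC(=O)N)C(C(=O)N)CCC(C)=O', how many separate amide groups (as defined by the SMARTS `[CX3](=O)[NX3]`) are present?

[CX3](=O)[NX3] is the SMARTS for an amide: a carbonyl carbon bonded to a trivalent nitrogen.
The molecule carries 4 separate instances of a primary amide (-C(=O)NH2) meeting every constraint; each maps to a distinct set of atoms, giving 4 matches.

4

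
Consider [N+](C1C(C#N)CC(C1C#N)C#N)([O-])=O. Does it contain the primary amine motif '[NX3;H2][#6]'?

No

The pattern [NX3;H2][#6] describes a trivalent nitrogen with two H attached to carbon — a primary amine.
The closest candidate here is a nitrile (-C#N), but the nitrogen is NX1 (triple-bonded), not NX3 with two H. No other fragment satisfies the full query, so there is no match.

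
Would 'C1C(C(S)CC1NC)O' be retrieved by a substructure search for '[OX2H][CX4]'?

The pattern [OX2H][CX4] describes a hydroxyl oxygen bound to an sp3 (X4) carbon — an aliphatic alcohol.
The molecule carries a hydroxyl group (-OH), whose atoms satisfy every constraint of the query, so the pattern matches.

Yes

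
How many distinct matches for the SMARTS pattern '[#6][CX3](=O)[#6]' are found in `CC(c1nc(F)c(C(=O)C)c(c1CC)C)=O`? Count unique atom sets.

2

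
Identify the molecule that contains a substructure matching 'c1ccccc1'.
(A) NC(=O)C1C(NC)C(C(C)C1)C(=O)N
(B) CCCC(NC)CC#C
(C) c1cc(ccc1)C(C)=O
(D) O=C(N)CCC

c1ccccc1 describes six aromatic carbons in a ring (a benzene ring).
(A) has a methyl group (-CH3) but no six-membered all-carbon aromatic ring is present.
(B) has a methyl group (-CH3) but no six-membered all-carbon aromatic ring is present.
(C) contains the required atom environment, so the pattern matches.
(D) has a methyl group (-CH3) but no six-membered all-carbon aromatic ring is present.
So the answer is (C).

C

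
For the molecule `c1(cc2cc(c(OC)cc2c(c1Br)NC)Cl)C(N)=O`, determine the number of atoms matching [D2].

The query [D2] means: atom with exactly two heavy-atom neighbours.
Check the 19 heavy atoms by environment: 7× c (aromatic, D3) → no; 3× c (aromatic, D2) → match; 1× O (D2) → match; 2× C (D1) → no; 1× Br (D1) → no; 1× Cl (D1) → no; 1× C (D3) → no; 1× O (D1) → no; 1× N (D1) → no; 1× N (D2) → match.
Summing the matching environments: 3 + 1 + 1 = 5 matching atoms.

5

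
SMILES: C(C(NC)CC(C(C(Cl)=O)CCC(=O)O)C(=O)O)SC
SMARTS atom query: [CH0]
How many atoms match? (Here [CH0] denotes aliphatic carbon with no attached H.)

3

Check the 20 heavy atoms by environment: 4× C (H2) → no; 3× C (H1) → no; 1× S (H0) → no; 2× C (H3) → no; 1× N (H1) → no; 3× C (H0) → match; 3× O (H0) → no; 1× Cl (H0) → no; 2× O (H1) → no.
That gives 3 matching atoms.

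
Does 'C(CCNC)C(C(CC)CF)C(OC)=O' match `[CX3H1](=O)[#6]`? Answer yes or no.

No

The pattern [CX3H1](=O)[#6] describes an sp2 carbon with one H, double-bonded to O and single-bonded to carbon — an aldehyde.
The closest candidate here is a methyl-ester group (-C(=O)OCH3), but the carbonyl carbon has H0, not H1. No other fragment satisfies the full query, so there is no match.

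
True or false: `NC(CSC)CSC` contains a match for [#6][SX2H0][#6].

The pattern [#6][SX2H0][#6] describes an aliphatic sulfur bridging two carbons with no H on the sulfur — a thioether.
The molecule carries a methylthio ether (-SCH3), whose atoms satisfy every constraint of the query, so the pattern matches.

True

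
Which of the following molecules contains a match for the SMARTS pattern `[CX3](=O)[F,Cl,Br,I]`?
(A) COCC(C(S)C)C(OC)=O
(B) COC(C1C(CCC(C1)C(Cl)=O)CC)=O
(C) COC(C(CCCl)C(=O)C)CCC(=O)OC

B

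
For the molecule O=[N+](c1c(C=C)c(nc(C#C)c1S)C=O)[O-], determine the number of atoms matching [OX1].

3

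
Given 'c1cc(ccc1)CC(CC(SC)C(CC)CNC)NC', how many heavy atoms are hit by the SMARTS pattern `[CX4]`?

The query [CX4] means: C with X4: aliphatic carbon with exactly 4 total connections (bonds + H).
Check the 20 heavy atoms by environment: 11× C (X4) → match; 2× N (X3) → no; 6× c (aromatic, X3) → no; 1× S (X2) → no.
That gives 11 matching atoms.

11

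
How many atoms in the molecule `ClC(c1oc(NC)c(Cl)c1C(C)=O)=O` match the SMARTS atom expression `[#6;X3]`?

Check the 14 heavy atoms by environment: 1× o (aromatic, X2) → no; 4× c (aromatic, X3) → match; 2× C (X3) → match; 2× O (X1) → no; 2× Cl (X1) → no; 2× C (X4) → no; 1× N (X3) → no.
Summing the matching environments: 4 + 2 = 6 matching atoms.

6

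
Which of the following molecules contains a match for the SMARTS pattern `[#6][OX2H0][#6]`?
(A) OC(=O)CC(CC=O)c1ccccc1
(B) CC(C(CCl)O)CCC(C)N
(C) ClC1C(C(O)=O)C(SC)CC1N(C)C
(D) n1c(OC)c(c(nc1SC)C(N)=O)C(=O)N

[#6][OX2H0][#6] describes an aliphatic oxygen bridging two carbons with no H on the oxygen (an ether).
(A) has a carboxylic acid group (-C(=O)OH) but the -OH oxygen has H1; the =O is OX1, not OX2.
(B) has a hydroxyl group (-OH) but the oxygen has H1, not H0 bridging two carbons.
(C) has a carboxylic acid group (-C(=O)OH) but the -OH oxygen has H1; the =O is OX1, not OX2.
(D) contains a methoxy ether (-OCH3), which satisfies every atom and bond constraint.
So the answer is (D).

D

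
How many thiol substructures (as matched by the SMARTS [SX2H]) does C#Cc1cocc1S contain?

[SX2H] is the SMARTS for a thiol: an aliphatic sulfur with two connections, one being H.
Exactly one fragment in the molecule meets all constraints, giving 1 match.

1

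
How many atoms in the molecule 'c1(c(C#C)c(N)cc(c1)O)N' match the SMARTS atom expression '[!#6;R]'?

0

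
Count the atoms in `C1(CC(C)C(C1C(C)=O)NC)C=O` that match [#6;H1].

The query [#6;H1] means: any carbon bearing exactly one hydrogen.
Check the 13 heavy atoms by environment: 1× C (H2) → no; 5× C (H1) → match; 2× O (H0) → no; 1× N (H1) → no; 3× C (H3) → no; 1× C (H0) → no.
That gives 5 matching atoms.

5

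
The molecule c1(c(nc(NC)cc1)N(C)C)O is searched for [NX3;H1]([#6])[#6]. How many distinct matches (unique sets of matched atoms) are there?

1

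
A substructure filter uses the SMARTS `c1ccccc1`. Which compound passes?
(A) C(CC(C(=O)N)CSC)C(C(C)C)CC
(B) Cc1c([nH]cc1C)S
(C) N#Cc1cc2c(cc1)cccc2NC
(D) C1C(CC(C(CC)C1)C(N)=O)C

C

c1ccccc1 describes six aromatic carbons in a ring (a benzene ring).
(A) has a methyl group (-CH3) but no six-membered all-carbon aromatic ring is present.
(B) has a methyl group (-CH3) but no six-membered all-carbon aromatic ring is present.
(C) contains the required atom environment, so the pattern matches.
(D) has a methyl group (-CH3) but no six-membered all-carbon aromatic ring is present.
So the answer is (C).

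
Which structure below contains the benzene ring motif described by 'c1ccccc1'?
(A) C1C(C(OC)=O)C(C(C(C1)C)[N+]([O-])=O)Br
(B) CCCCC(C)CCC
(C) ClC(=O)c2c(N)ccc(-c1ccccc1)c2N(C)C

c1ccccc1 describes six aromatic carbons in a ring (a benzene ring).
(A) has a methyl group (-CH3) but no six-membered all-carbon aromatic ring is present.
(B) has a methyl group (-CH3) but no six-membered all-carbon aromatic ring is present.
(C) contains a phenyl ring, which satisfies every atom and bond constraint.
So the answer is (C).

C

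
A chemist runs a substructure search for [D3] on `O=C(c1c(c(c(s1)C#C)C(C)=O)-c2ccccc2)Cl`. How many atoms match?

7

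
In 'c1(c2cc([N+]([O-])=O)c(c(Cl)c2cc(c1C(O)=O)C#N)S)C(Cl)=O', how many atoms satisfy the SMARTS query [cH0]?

8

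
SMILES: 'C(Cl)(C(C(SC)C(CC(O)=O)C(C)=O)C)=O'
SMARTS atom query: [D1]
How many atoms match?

8

The query [D1] means: atom with exactly one heavy-atom neighbour (degree 1).
Check the 16 heavy atoms by environment: 3× C (D1) → match; 6× C (D3) → no; 1× C (D2) → no; 4× O (D1) → match; 1× S (D2) → no; 1× Cl (D1) → match.
Summing the matching environments: 3 + 4 + 1 = 8 matching atoms.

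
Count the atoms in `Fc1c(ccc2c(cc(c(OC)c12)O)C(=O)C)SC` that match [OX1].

1

The query [OX1] means: aliphatic oxygen with one total connection — typically a carbonyl =O or an oxide.
Check the 19 heavy atoms by environment: 10× c (aromatic, X3) → no; 1× F (X1) → no; 2× O (X2) → no; 1× S (X2) → no; 3× C (X4) → no; 1× C (X3) → no; 1× O (X1) → match.
That gives 1 matching atom.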